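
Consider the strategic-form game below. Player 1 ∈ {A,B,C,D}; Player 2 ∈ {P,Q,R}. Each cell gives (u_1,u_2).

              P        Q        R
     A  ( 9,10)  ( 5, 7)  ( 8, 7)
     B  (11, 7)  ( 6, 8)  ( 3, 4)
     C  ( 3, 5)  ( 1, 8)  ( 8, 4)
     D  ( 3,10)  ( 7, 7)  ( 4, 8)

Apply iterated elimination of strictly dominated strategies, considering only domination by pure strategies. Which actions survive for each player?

Survivors P1:{B,D} P2:{P,Q}

P2 drop R (P beats it: A:10>7 B:7>4 C:5>4 D:10>8)
P1 drop A (B beats it: P:11>9 Q:6>5)
P1 drop C (B beats it: P:11>3 Q:6>1)
P1→{B,D} P2→{P,Q}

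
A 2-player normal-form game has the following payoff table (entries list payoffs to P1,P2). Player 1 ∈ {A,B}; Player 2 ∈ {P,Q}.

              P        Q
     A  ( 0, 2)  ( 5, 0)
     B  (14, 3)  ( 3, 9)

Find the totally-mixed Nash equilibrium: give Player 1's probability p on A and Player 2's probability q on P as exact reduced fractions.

p=3/4, q=1/8

P1 indiff ⇒ q·0+(1-q)·5 = q·14+(1-q)·3 ⇒ q(-14) = (1-q)(-2) ⇒ q = 1/8
P2 indiff ⇒ p·2+(1-p)·3 = p·0+(1-p)·9 ⇒ p(2) = (1-p)(6) ⇒ p = 3/4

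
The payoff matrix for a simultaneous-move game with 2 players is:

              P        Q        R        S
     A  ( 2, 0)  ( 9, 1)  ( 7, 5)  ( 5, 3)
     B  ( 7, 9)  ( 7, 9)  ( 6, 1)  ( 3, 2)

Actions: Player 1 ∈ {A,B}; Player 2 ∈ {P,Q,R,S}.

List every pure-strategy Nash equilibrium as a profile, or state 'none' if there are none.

NE set: (A,R), (B,P)

(A,P): not NE [P1→B gives 7>2; P2→R gives 5>0]
(A,Q): not NE [P2→R gives 5>1]
(A,R): NE
(A,S): not NE [P2→R gives 5>3]
(B,P): NE
(B,Q): not NE [P1→A gives 9>7]
(B,R): not NE [P1→A gives 7>6; P2→Q gives 9>1]
(B,S): not NE [P1→A gives 5>3; P2→Q gives 9>2]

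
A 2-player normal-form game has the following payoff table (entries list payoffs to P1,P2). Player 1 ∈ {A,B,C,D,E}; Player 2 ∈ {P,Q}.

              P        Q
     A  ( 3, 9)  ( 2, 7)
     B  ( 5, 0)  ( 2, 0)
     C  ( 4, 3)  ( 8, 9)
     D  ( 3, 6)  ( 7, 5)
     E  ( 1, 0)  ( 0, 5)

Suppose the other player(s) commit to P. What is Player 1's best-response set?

u_1(A vs P) = 3
u_1(B vs P) = 5
u_1(C vs P) = 4
u_1(D vs P) = 3
u_1(E vs P) = 1
max payoff 5 at {B}

BR_1 = {B}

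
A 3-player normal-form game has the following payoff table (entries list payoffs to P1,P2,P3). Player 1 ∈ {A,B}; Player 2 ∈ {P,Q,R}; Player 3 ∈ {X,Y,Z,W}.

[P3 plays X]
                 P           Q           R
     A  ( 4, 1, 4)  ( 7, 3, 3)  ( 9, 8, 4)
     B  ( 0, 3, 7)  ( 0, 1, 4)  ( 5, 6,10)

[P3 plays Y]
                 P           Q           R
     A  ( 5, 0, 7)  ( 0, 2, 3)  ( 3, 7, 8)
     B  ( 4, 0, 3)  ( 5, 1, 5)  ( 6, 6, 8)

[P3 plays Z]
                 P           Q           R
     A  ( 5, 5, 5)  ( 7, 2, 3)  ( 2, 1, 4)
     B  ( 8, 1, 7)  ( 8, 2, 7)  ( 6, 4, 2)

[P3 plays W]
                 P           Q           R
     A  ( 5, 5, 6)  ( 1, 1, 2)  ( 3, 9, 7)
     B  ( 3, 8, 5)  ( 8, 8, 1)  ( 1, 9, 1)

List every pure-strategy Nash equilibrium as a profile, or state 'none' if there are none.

(A,P,X): not NE [P2→R gives 8>1; P3→Y gives 7>4]
(A,P,Y): not NE [P2→R gives 7>0]
(A,P,Z): not NE [P1→B gives 8>5; P3→Y gives 7>5]
(A,P,W): not NE [P2→R gives 9>5; P3→Y gives 7>6]
(A,Q,X): not NE [P2→R gives 8>3]
(A,Q,Y): not NE [P1→B gives 5>0; P2→R gives 7>2]
(A,Q,Z): not NE [P1→B gives 8>7; P2→P gives 5>2]
(A,Q,W): not NE [P1→B gives 8>1; P2→R gives 9>1; P3→Z gives 3>2]
(A,R,X): not NE [P3→Y gives 8>4]
(A,R,Y): not NE [P1→B gives 6>3]
(A,R,Z): not NE [P1→B gives 6>2; P2→P gives 5>1; P3→Y gives 8>4]
(A,R,W): not NE [P3→Y gives 8>7]
(B,P,X): not NE [P1→A gives 4>0; P2→R gives 6>3]
(B,P,Y): not NE [P1→A gives 5>4; P2→R gives 6>0; P3→Z gives 7>3]
(B,P,Z): not NE [P2→R gives 4>1]
(B,P,W): not NE [P1→A gives 5>3; P2→R gives 9>8; P3→Z gives 7>5]
(B,Q,X): not NE [P1→A gives 7>0; P2→R gives 6>1; P3→Z gives 7>4]
(B,Q,Y): not NE [P2→R gives 6>1; P3→Z gives 7>5]
(B,Q,Z): not NE [P2→R gives 4>2]
(B,Q,W): not NE [P2→R gives 9>8; P3→Z gives 7>1]
(B,R,X): not NE [P1→A gives 9>5]
(B,R,Y): not NE [P3→X gives 10>8]
(B,R,Z): not NE [P3→X gives 10>2]
(B,R,W): not NE [P1→A gives 3>1; P3→X gives 10>1]

No pure NE.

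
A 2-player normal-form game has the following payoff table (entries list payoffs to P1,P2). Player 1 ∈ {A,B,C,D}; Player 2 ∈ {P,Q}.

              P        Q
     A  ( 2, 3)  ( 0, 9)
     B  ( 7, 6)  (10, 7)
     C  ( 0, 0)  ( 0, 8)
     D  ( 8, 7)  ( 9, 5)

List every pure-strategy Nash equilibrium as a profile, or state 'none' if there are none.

PSNE = {(B,Q), (D,P)}

(A,P): not NE [P1→D gives 8>2; P2→Q gives 9>3]
(A,Q): not NE [P1→B gives 10>0]
(B,P): not NE [P1→D gives 8>7; P2→Q gives 7>6]
(B,Q): NE
(C,P): not NE [P1→D gives 8>0; P2→Q gives 8>0]
(C,Q): not NE [P1→B gives 10>0]
(D,P): NE
(D,Q): not NE [P1→B gives 10>9; P2→P gives 7>5]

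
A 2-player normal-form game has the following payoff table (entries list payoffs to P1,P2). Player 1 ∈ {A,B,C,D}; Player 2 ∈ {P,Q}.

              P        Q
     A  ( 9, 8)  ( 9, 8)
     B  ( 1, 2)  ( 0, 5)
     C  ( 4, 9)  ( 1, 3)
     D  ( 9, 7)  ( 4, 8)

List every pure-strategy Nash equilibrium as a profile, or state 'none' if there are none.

(A,P): NE
(A,Q): NE
(B,P): not NE [P1→D gives 9>1; P2→Q gives 5>2]
(B,Q): not NE [P1→A gives 9>0]
(C,P): not NE [P1→D gives 9>4]
(C,Q): not NE [P1→A gives 9>1; P2→P gives 9>3]
(D,P): not NE [P2→Q gives 8>7]
(D,Q): not NE [P1→A gives 9>4]

Nash profiles: (A,P), (A,Q)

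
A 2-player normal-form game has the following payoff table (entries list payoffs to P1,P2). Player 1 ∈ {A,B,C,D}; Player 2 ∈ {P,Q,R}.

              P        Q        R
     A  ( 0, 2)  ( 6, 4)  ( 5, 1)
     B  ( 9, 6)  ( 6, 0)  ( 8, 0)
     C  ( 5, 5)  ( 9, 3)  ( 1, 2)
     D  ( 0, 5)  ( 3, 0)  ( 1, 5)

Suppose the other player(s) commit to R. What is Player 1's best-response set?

BR_1 = {B}

u_1(A vs R) = 5
u_1(B vs R) = 8
u_1(C vs R) = 1
u_1(D vs R) = 1
max payoff 8 at {B}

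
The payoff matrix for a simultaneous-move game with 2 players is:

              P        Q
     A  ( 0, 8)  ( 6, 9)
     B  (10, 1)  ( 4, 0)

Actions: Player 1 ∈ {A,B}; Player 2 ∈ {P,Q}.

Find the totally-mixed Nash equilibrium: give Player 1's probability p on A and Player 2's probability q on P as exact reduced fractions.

P1 mixes 1/2 on A; P2 mixes 1/6 on P

P1 indiff ⇒ q·0+(1-q)·6 = q·10+(1-q)·4 ⇒ q(-10) = (1-q)(-2) ⇒ q = 1/6
P2 indiff ⇒ p·8+(1-p)·1 = p·9+(1-p)·0 ⇒ p(-1) = (1-p)(-1) ⇒ p = 1/2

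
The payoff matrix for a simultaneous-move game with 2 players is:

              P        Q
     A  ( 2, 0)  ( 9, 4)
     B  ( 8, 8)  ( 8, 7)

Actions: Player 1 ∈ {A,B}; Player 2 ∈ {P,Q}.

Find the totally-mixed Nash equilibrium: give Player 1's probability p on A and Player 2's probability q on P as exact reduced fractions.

(p,q) = (1/5, 1/7)

P1 indiff ⇒ q·2+(1-q)·9 = q·8+(1-q)·8 ⇒ q(-6) = (1-q)(-1) ⇒ q = 1/7
P2 indiff ⇒ p·0+(1-p)·8 = p·4+(1-p)·7 ⇒ p(-4) = (1-p)(-1) ⇒ p = 1/5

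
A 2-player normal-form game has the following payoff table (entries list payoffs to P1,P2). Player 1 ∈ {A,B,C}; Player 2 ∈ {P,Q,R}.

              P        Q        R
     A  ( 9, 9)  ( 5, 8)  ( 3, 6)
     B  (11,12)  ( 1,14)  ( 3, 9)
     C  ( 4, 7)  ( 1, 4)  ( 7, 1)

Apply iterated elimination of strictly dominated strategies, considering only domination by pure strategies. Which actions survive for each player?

P2 drop R (P beats it: A:9>6 B:12>9 C:7>1)
P1 drop C (A beats it: P:9>4 Q:5>1)
P1→{A,B} P2→{P,Q}

IESDS → P1:{A,B} P2:{P,Q}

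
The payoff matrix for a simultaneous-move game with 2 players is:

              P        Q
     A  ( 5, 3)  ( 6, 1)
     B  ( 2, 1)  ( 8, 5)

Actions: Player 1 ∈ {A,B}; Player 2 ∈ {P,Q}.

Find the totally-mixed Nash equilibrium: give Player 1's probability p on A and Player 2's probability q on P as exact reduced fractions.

P1 indiff ⇒ q·5+(1-q)·6 = q·2+(1-q)·8 ⇒ q(3) = (1-q)(2) ⇒ q = 2/5
P2 indiff ⇒ p·3+(1-p)·1 = p·1+(1-p)·5 ⇒ p(2) = (1-p)(4) ⇒ p = 2/3

(p,q) = (2/3, 2/5)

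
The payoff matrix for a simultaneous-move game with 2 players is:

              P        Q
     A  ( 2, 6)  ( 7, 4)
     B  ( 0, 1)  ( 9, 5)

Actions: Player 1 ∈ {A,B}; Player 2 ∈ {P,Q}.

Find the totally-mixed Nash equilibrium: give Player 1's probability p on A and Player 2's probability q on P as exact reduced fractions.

P1 indiff ⇒ q·2+(1-q)·7 = q·0+(1-q)·9 ⇒ q(2) = (1-q)(2) ⇒ q = 1/2
P2 indiff ⇒ p·6+(1-p)·1 = p·4+(1-p)·5 ⇒ p(2) = (1-p)(4) ⇒ p = 2/3

P1 mixes 2/3 on A; P2 mixes 1/2 on P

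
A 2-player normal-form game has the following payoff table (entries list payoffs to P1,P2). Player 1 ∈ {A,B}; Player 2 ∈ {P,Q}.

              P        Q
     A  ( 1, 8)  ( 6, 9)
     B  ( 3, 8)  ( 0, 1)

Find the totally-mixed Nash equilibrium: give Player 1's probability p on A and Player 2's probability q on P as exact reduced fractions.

P1 indiff ⇒ q·1+(1-q)·6 = q·3+(1-q)·0 ⇒ q(-2) = (1-q)(-6) ⇒ q = 3/4
P2 indiff ⇒ p·8+(1-p)·8 = p·9+(1-p)·1 ⇒ p(-1) = (1-p)(-7) ⇒ p = 7/8

(p,q) = (7/8, 3/4)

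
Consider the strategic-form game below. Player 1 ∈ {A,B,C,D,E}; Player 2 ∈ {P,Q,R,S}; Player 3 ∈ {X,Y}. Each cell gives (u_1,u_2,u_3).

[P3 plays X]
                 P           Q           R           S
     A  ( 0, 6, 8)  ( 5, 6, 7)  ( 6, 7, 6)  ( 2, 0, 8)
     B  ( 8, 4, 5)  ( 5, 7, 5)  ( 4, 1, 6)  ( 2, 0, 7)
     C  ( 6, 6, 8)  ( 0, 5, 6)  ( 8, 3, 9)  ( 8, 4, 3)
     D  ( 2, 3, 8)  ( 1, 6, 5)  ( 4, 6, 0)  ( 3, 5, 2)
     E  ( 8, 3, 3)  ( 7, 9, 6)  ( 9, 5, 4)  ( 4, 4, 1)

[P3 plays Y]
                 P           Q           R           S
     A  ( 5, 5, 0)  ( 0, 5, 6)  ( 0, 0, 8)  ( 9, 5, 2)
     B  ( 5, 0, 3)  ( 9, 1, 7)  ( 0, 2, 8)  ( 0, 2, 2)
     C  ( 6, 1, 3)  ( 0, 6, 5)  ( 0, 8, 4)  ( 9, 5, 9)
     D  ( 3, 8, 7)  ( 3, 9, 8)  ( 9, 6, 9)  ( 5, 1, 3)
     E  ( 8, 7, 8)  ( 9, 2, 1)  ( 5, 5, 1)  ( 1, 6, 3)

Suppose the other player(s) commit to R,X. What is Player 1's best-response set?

BR_1 = {E}

u_1(A vs R,X) = 6
u_1(B vs R,X) = 4
u_1(C vs R,X) = 8
u_1(D vs R,X) = 4
u_1(E vs R,X) = 9
max payoff 9 at {E}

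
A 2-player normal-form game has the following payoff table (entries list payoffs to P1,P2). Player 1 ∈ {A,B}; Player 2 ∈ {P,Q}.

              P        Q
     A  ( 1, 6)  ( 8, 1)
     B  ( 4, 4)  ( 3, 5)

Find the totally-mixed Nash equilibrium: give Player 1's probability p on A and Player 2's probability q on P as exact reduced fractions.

p=1/6, q=5/8

P1 indiff ⇒ q·1+(1-q)·8 = q·4+(1-q)·3 ⇒ q(-3) = (1-q)(-5) ⇒ q = 5/8
P2 indiff ⇒ p·6+(1-p)·4 = p·1+(1-p)·5 ⇒ p(5) = (1-p)(1) ⇒ p = 1/6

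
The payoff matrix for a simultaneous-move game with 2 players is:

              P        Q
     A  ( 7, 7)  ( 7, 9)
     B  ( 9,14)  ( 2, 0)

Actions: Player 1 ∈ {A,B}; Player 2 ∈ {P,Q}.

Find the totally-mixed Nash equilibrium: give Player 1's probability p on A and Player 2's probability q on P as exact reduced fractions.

p=7/8, q=5/7

P1 indiff ⇒ q·7+(1-q)·7 = q·9+(1-q)·2 ⇒ q(-2) = (1-q)(-5) ⇒ q = 5/7
P2 indiff ⇒ p·7+(1-p)·14 = p·9+(1-p)·0 ⇒ p(-2) = (1-p)(-14) ⇒ p = 7/8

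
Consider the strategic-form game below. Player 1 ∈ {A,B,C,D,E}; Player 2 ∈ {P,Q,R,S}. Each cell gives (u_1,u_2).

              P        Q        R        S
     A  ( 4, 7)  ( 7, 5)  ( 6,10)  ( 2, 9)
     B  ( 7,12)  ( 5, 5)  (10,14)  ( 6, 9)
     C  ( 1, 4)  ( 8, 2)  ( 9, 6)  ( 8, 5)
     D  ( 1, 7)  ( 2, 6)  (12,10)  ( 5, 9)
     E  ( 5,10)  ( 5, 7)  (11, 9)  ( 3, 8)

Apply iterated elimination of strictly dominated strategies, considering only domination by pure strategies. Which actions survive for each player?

Remaining: P1:{B,D,E} P2:{P,R}

P2 drop Q (P beats it: A:7>5 B:12>5 C:4>2 D:7>6 E:10>7)
P1 drop A (B beats it: P:7>4 R:10>6 S:6>2)
P2 drop S (R beats it: B:14>9 C:6>5 D:10>9 E:9>8)
P1 drop C (B beats it: P:7>1 R:10>9)
P1→{B,D,E} P2→{P,R}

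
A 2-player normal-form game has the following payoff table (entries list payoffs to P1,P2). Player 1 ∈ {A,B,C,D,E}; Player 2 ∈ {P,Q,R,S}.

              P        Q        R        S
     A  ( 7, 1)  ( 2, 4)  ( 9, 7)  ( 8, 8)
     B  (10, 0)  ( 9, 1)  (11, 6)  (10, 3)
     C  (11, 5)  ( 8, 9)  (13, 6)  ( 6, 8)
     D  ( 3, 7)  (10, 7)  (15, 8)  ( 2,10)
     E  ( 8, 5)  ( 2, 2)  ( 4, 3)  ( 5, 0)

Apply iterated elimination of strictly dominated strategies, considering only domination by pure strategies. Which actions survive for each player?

P1 drop A (B beats it: P:10>7 Q:9>2 R:11>9 S:10>8)
P1 drop E (B beats it: P:10>8 Q:9>2 R:11>4 S:10>5)
P2 drop P (R beats it: B:6>0 C:6>5 D:8>7)
P1→{B,C,D} P2→{Q,R,S}

IESDS → P1:{B,C,D} P2:{Q,R,S}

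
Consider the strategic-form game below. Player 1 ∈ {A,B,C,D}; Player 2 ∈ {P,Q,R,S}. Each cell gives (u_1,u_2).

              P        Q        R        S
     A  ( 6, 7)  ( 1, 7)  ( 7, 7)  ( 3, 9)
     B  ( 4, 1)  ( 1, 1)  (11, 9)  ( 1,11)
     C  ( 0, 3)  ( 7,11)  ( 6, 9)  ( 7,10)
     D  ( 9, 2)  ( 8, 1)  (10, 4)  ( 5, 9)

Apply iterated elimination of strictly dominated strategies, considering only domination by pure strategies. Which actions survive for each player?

Remaining: P1:{C,D} P2:{Q,S}

P1 drop A (D beats it: P:9>6 Q:8>1 R:10>7 S:5>3)
P2 drop P (R beats it: B:9>1 C:9>3 D:4>2)
P2 drop R (S beats it: B:11>9 C:10>9 D:9>4)
P1 drop B (C beats it: Q:7>1 S:7>1)
P1→{C,D} P2→{Q,S}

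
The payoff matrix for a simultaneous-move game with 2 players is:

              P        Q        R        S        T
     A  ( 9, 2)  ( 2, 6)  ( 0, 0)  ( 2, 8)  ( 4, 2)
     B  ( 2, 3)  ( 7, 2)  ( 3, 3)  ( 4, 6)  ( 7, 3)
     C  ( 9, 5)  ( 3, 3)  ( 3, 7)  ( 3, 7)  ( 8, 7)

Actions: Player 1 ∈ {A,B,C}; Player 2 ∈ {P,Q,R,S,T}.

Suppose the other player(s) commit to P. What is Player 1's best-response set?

u_1(A vs P) = 9
u_1(B vs P) = 2
u_1(C vs P) = 9
max payoff 9 at {A,C}

P1 best: {A,C}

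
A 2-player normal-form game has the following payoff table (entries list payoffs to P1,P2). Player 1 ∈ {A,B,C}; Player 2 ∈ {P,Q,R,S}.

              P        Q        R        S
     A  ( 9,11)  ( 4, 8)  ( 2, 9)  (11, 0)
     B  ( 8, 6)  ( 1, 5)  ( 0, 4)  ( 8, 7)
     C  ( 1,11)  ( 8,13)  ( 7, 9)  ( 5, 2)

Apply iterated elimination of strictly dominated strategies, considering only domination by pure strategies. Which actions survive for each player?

P1 drop B (A beats it: P:9>8 Q:4>1 R:2>0 S:11>8)
P2 drop R (P beats it: A:11>9 C:11>9)
P2 drop S (P beats it: A:11>0 C:11>2)
P1→{A,C} P2→{P,Q}

Remaining: P1:{A,C} P2:{P,Q}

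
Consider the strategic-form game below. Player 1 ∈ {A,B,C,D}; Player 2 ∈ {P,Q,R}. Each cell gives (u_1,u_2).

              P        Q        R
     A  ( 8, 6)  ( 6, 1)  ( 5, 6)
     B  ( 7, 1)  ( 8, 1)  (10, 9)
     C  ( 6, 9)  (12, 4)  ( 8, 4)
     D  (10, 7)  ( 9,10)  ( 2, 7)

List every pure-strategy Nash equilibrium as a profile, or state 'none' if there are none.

(A,P): not NE [P1→D gives 10>8]
(A,Q): not NE [P1→C gives 12>6; P2→R gives 6>1]
(A,R): not NE [P1→B gives 10>5]
(B,P): not NE [P1→D gives 10>7; P2→R gives 9>1]
(B,Q): not NE [P1→C gives 12>8; P2→R gives 9>1]
(B,R): NE
(C,P): not NE [P1→D gives 10>6]
(C,Q): not NE [P2→P gives 9>4]
(C,R): not NE [P1→B gives 10>8; P2→P gives 9>4]
(D,P): not NE [P2→Q gives 10>7]
(D,Q): not NE [P1→C gives 12>9]
(D,R): not NE [P1→B gives 10>2; P2→Q gives 10>7]

Nash profiles: (B,R)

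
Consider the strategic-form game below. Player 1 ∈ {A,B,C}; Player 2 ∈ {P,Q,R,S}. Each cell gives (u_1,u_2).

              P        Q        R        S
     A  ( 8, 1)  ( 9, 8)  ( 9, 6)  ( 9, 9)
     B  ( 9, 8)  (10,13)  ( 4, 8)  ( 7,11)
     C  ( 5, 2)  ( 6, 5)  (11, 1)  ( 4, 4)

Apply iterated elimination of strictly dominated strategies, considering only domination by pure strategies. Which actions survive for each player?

Survivors P1:{A,B} P2:{Q,S}

P2 drop P (Q beats it: A:8>1 B:13>8 C:5>2)
P2 drop R (Q beats it: A:8>6 B:13>8 C:5>1)
P1 drop C (A beats it: Q:9>6 S:9>4)
P1→{A,B} P2→{Q,S}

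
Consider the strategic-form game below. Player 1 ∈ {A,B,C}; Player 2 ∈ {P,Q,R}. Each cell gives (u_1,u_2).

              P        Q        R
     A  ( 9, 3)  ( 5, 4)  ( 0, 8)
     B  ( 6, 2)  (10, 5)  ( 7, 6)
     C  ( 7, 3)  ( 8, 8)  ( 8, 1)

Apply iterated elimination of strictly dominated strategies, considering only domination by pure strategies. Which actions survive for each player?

Remaining: P1:{B,C} P2:{Q,R}

P2 drop P (Q beats it: A:4>3 B:5>2 C:8>3)
P1 drop A (B beats it: Q:10>5 R:7>0)
P1→{B,C} P2→{Q,R}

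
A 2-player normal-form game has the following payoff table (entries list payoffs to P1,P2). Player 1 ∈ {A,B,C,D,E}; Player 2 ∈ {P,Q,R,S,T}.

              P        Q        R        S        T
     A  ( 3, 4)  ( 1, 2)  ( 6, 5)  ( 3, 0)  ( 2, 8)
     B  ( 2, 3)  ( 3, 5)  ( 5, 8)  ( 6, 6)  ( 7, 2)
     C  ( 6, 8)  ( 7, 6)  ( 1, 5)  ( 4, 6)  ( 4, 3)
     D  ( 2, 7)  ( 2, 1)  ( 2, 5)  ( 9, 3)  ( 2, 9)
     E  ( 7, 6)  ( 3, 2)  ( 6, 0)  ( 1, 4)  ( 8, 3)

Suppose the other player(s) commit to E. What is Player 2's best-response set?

argmax u_2 = {P}

u_2(P vs E) = 6
u_2(Q vs E) = 2
u_2(R vs E) = 0
u_2(S vs E) = 4
u_2(T vs E) = 3
max payoff 6 at {P}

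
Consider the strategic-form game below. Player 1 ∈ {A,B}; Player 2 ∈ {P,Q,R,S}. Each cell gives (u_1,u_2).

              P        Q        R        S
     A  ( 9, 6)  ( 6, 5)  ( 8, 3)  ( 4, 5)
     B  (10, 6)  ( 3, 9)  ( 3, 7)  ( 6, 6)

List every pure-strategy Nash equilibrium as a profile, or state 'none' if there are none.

(A,P): not NE [P1→B gives 10>9]
(A,Q): not NE [P2→P gives 6>5]
(A,R): not NE [P2→P gives 6>3]
(A,S): not NE [P1→B gives 6>4; P2→P gives 6>5]
(B,P): not NE [P2→Q gives 9>6]
(B,Q): not NE [P1→A gives 6>3]
(B,R): not NE [P1→A gives 8>3; P2→Q gives 9>7]
(B,S): not NE [P2→Q gives 9>6]

No pure NE.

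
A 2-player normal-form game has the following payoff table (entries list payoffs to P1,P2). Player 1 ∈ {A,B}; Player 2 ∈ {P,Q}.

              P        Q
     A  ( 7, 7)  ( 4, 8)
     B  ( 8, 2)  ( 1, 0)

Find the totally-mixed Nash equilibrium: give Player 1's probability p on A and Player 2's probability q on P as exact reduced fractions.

p=2/3, q=3/4

P1 indiff ⇒ q·7+(1-q)·4 = q·8+(1-q)·1 ⇒ q(-1) = (1-q)(-3) ⇒ q = 3/4
P2 indiff ⇒ p·7+(1-p)·2 = p·8+(1-p)·0 ⇒ p(-1) = (1-p)(-2) ⇒ p = 2/3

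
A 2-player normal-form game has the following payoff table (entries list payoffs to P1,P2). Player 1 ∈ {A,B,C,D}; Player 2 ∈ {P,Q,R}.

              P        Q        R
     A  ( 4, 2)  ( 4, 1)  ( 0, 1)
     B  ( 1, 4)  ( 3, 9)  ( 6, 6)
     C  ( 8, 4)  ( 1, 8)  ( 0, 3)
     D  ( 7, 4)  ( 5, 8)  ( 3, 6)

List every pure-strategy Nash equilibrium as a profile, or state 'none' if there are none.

(A,P): not NE [P1→C gives 8>4]
(A,Q): not NE [P1→D gives 5>4; P2→P gives 2>1]
(A,R): not NE [P1→B gives 6>0; P2→P gives 2>1]
(B,P): not NE [P1→C gives 8>1; P2→Q gives 9>4]
(B,Q): not NE [P1→D gives 5>3]
(B,R): not NE [P2→Q gives 9>6]
(C,P): not NE [P2→Q gives 8>4]
(C,Q): not NE [P1→D gives 5>1]
(C,R): not NE [P1→B gives 6>0; P2→Q gives 8>3]
(D,P): not NE [P1→C gives 8>7; P2→Q gives 8>4]
(D,Q): NE
(D,R): not NE [P1→B gives 6>3; P2→Q gives 8>6]

NE set: (D,Q)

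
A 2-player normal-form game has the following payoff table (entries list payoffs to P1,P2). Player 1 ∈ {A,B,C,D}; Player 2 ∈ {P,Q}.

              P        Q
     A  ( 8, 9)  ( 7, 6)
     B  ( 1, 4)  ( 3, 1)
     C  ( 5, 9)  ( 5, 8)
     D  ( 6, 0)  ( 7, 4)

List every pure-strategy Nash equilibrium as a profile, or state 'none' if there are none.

(A,P): NE
(A,Q): not NE [P2→P gives 9>6]
(B,P): not NE [P1→A gives 8>1]
(B,Q): not NE [P1→D gives 7>3; P2→P gives 4>1]
(C,P): not NE [P1→A gives 8>5]
(C,Q): not NE [P1→D gives 7>5; P2→P gives 9>8]
(D,P): not NE [P1→A gives 8>6; P2→Q gives 4>0]
(D,Q): NE

PSNE = {(A,P), (D,Q)}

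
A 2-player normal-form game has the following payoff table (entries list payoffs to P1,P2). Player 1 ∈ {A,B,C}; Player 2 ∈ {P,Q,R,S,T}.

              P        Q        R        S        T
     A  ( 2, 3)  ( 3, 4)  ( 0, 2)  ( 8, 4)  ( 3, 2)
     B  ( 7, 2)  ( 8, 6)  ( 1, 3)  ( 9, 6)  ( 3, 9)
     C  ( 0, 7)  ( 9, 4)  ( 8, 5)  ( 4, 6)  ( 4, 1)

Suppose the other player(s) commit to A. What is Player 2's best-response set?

BR_2 = {Q,S}

u_2(P vs A) = 3
u_2(Q vs A) = 4
u_2(R vs A) = 2
u_2(S vs A) = 4
u_2(T vs A) = 2
max payoff 4 at {Q,S}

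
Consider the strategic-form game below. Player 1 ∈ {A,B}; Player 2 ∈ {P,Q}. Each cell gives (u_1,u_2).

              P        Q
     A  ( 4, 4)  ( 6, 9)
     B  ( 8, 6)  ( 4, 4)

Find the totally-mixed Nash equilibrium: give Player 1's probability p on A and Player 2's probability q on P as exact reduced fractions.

P1 indiff ⇒ q·4+(1-q)·6 = q·8+(1-q)·4 ⇒ q(-4) = (1-q)(-2) ⇒ q = 1/3
P2 indiff ⇒ p·4+(1-p)·6 = p·9+(1-p)·4 ⇒ p(-5) = (1-p)(-2) ⇒ p = 2/7

(p,q) = (2/7, 1/3)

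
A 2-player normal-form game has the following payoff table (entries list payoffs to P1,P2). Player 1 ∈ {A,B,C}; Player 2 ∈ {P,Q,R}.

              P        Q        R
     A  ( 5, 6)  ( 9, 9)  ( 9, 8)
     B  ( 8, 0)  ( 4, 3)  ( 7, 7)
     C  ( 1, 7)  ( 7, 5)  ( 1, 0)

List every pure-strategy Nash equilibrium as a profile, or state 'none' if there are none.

NE set: (A,Q)

(A,P): not NE [P1→B gives 8>5; P2→Q gives 9>6]
(A,Q): NE
(A,R): not NE [P2→Q gives 9>8]
(B,P): not NE [P2→R gives 7>0]
(B,Q): not NE [P1→A gives 9>4; P2→R gives 7>3]
(B,R): not NE [P1→A gives 9>7]
(C,P): not NE [P1→B gives 8>1]
(C,Q): not NE [P1→A gives 9>7; P2→P gives 7>5]
(C,R): not NE [P1→A gives 9>1; P2→P gives 7>0]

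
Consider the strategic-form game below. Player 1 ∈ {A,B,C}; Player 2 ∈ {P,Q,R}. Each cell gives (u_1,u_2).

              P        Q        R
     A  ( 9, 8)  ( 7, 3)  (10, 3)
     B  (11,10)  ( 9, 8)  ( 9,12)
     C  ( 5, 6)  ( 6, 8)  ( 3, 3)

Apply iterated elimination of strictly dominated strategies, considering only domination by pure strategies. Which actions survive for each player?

P1 drop C (A beats it: P:9>5 Q:7>6 R:10>3)
P2 drop Q (P beats it: A:8>3 B:10>8)
P1→{A,B} P2→{P,R}

Remaining: P1:{A,B} P2:{P,R}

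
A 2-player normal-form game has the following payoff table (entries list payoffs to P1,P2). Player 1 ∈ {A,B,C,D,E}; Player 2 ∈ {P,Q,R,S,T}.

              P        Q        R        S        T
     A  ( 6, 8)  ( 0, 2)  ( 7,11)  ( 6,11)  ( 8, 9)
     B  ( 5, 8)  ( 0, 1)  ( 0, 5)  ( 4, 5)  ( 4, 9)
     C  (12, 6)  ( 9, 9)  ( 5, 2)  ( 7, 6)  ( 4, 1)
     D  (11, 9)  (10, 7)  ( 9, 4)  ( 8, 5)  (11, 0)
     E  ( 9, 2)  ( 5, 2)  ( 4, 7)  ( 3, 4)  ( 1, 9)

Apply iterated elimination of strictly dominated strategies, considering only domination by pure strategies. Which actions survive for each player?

Remaining: P1:{C,D} P2:{P,Q}

P1 drop A (D beats it: P:11>6 Q:10>0 R:9>7 S:8>6 T:11>8)
P1 drop B (D beats it: P:11>5 Q:10>0 R:9>0 S:8>4 T:11>4)
P1 drop E (C beats it: P:12>9 Q:9>5 R:5>4 S:7>3 T:4>1)
P2 drop R (P beats it: C:6>2 D:9>4)
P2 drop S (Q beats it: C:9>6 D:7>5)
P2 drop T (P beats it: C:6>1 D:9>0)
P1→{C,D} P2→{P,Q}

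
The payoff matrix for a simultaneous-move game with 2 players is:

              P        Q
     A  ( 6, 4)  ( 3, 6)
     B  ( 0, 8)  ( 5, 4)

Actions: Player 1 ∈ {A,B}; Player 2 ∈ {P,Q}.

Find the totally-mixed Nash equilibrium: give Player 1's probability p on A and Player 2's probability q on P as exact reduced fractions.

P1 indiff ⇒ q·6+(1-q)·3 = q·0+(1-q)·5 ⇒ q(6) = (1-q)(2) ⇒ q = 1/4
P2 indiff ⇒ p·4+(1-p)·8 = p·6+(1-p)·4 ⇒ p(-2) = (1-p)(-4) ⇒ p = 2/3

(p,q) = (2/3, 1/4)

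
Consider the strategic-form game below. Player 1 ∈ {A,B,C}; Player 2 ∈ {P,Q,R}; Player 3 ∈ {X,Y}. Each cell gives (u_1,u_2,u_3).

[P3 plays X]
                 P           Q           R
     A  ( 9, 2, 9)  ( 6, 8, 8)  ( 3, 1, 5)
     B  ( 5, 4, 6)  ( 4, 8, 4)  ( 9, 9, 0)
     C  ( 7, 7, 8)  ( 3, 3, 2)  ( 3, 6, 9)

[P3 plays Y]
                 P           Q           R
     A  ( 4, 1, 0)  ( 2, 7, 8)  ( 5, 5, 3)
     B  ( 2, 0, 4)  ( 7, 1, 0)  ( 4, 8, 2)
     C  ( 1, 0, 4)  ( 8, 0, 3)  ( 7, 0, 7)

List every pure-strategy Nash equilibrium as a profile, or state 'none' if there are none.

PSNE = {(A,Q,X), (C,Q,Y)}

(A,P,X): not NE [P2→Q gives 8>2]
(A,P,Y): not NE [P2→Q gives 7>1; P3→X gives 9>0]
(A,Q,X): NE
(A,Q,Y): not NE [P1→C gives 8>2]
(A,R,X): not NE [P1→B gives 9>3; P2→Q gives 8>1]
(A,R,Y): not NE [P1→C gives 7>5; P2→Q gives 7>5; P3→X gives 5>3]
(B,P,X): not NE [P1→A gives 9>5; P2→R gives 9>4]
(B,P,Y): not NE [P1→A gives 4>2; P2→R gives 8>0; P3→X gives 6>4]
(B,Q,X): not NE [P1→A gives 6>4; P2→R gives 9>8]
(B,Q,Y): not NE [P1→C gives 8>7; P2→R gives 8>1; P3→X gives 4>0]
(B,R,X): not NE [P3→Y gives 2>0]
(B,R,Y): not NE [P1→C gives 7>4]
(C,P,X): not NE [P1→A gives 9>7]
(C,P,Y): not NE [P1→A gives 4>1; P3→X gives 8>4]
(C,Q,X): not NE [P1→A gives 6>3; P2→P gives 7>3; P3→Y gives 3>2]
(C,Q,Y): NE
(C,R,X): not NE [P1→B gives 9>3; P2→P gives 7>6]
(C,R,Y): not NE [P3→X gives 9>7]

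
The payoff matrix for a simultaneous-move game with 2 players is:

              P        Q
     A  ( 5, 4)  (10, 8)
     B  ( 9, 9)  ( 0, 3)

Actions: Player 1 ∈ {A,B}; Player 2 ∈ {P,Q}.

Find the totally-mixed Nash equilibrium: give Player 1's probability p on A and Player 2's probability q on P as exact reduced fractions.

(p,q) = (3/5, 5/7)

P1 indiff ⇒ q·5+(1-q)·10 = q·9+(1-q)·0 ⇒ q(-4) = (1-q)(-10) ⇒ q = 5/7
P2 indiff ⇒ p·4+(1-p)·9 = p·8+(1-p)·3 ⇒ p(-4) = (1-p)(-6) ⇒ p = 3/5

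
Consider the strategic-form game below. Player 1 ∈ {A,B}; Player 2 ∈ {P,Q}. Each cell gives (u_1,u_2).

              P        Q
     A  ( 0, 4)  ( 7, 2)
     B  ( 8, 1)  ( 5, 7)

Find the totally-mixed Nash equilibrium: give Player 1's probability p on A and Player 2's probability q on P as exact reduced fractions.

P1 indiff ⇒ q·0+(1-q)·7 = q·8+(1-q)·5 ⇒ q(-8) = (1-q)(-2) ⇒ q = 1/5
P2 indiff ⇒ p·4+(1-p)·1 = p·2+(1-p)·7 ⇒ p(2) = (1-p)(6) ⇒ p = 3/4

(p,q) = (3/4, 1/5)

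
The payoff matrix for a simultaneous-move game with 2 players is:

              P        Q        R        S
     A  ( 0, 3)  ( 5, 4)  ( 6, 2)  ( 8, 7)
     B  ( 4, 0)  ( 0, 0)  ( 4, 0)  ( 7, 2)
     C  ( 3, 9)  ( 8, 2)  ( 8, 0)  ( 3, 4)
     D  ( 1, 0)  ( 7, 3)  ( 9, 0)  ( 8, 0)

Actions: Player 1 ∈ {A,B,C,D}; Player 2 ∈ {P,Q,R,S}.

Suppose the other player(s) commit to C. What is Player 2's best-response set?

BR_2 = {P}

u_2(P vs C) = 9
u_2(Q vs C) = 2
u_2(R vs C) = 0
u_2(S vs C) = 4
max payoff 9 at {P}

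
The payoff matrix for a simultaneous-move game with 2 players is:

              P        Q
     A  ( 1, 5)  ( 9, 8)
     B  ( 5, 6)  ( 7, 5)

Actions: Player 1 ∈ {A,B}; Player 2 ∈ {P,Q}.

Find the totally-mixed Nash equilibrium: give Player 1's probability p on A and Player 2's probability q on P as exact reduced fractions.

P1 mixes 1/4 on A; P2 mixes 1/3 on P

P1 indiff ⇒ q·1+(1-q)·9 = q·5+(1-q)·7 ⇒ q(-4) = (1-q)(-2) ⇒ q = 1/3
P2 indiff ⇒ p·5+(1-p)·6 = p·8+(1-p)·5 ⇒ p(-3) = (1-p)(-1) ⇒ p = 1/4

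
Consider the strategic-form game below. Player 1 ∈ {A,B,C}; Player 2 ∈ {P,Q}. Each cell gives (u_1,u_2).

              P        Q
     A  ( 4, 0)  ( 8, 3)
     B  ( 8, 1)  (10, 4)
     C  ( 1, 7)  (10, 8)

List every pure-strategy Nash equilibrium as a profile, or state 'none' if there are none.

Nash profiles: (B,Q), (C,Q)

(A,P): not NE [P1→B gives 8>4; P2→Q gives 3>0]
(A,Q): not NE [P1→C gives 10>8]
(B,P): not NE [P2→Q gives 4>1]
(B,Q): NE
(C,P): not NE [P1→B gives 8>1; P2→Q gives 8>7]
(C,Q): NE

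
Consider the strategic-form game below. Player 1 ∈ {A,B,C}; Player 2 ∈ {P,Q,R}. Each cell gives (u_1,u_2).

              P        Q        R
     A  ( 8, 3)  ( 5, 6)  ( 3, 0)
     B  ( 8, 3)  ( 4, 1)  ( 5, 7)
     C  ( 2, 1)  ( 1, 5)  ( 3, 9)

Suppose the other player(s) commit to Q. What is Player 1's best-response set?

argmax u_1 = {A}

u_1(A vs Q) = 5
u_1(B vs Q) = 4
u_1(C vs Q) = 1
max payoff 5 at {A}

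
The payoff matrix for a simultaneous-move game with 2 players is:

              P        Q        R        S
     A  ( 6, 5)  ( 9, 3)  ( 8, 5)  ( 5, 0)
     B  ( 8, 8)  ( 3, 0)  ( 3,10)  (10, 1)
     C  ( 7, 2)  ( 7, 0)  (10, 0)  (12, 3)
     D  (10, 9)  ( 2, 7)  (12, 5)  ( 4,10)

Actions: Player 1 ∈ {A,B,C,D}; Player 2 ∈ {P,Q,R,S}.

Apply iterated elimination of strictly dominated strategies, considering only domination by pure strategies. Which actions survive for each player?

Remaining: P1:{B,C,D} P2:{P,R,S}

P2 drop Q (P beats it: A:5>3 B:8>0 C:2>0 D:9>7)
P1 drop A (C beats it: P:7>6 R:10>8 S:12>5)
P1→{B,C,D} P2→{P,R,S}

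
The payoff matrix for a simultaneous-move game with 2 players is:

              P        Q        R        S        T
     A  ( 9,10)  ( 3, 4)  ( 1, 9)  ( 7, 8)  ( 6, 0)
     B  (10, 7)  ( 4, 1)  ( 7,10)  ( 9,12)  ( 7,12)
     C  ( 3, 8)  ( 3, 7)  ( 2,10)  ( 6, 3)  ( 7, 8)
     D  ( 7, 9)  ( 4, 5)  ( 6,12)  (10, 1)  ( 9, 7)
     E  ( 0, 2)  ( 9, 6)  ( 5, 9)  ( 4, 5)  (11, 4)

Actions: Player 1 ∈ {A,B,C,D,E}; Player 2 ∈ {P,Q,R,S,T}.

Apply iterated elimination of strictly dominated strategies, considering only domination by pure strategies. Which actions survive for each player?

Survivors P1:{B,D,E} P2:{R,S,T}

P1 drop A (B beats it: P:10>9 Q:4>3 R:7>1 S:9>7 T:7>6)
P1 drop C (D beats it: P:7>3 Q:4>3 R:6>2 S:10>6 T:9>7)
P2 drop P (R beats it: B:10>7 D:12>9 E:9>2)
P2 drop Q (R beats it: B:10>1 D:12>5 E:9>6)
P1→{B,D,E} P2→{R,S,T}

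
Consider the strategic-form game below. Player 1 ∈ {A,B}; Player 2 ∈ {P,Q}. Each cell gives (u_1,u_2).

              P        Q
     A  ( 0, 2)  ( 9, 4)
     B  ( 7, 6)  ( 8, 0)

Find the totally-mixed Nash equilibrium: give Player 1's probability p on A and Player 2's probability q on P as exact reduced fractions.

P1 indiff ⇒ q·0+(1-q)·9 = q·7+(1-q)·8 ⇒ q(-7) = (1-q)(-1) ⇒ q = 1/8
P2 indiff ⇒ p·2+(1-p)·6 = p·4+(1-p)·0 ⇒ p(-2) = (1-p)(-6) ⇒ p = 3/4

P1 mixes 3/4 on A; P2 mixes 1/8 on P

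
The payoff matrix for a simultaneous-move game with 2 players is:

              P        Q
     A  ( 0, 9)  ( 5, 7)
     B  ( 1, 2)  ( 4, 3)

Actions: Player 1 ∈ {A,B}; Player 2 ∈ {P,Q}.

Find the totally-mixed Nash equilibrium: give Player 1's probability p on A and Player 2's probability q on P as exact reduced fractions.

P1 indiff ⇒ q·0+(1-q)·5 = q·1+(1-q)·4 ⇒ q(-1) = (1-q)(-1) ⇒ q = 1/2
P2 indiff ⇒ p·9+(1-p)·2 = p·7+(1-p)·3 ⇒ p(2) = (1-p)(1) ⇒ p = 1/3

(p,q) = (1/3, 1/2)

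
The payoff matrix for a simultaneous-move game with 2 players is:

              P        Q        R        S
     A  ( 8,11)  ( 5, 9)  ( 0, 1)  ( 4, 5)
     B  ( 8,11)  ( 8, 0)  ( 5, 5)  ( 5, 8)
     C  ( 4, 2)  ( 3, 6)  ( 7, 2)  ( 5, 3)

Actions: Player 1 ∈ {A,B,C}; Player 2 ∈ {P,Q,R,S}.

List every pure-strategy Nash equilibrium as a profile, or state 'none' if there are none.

PSNE = {(A,P), (B,P)}

(A,P): NE
(A,Q): not NE [P1→B gives 8>5; P2→P gives 11>9]
(A,R): not NE [P1→C gives 7>0; P2→P gives 11>1]
(A,S): not NE [P1→C gives 5>4; P2→P gives 11>5]
(B,P): NE
(B,Q): not NE [P2→P gives 11>0]
(B,R): not NE [P1→C gives 7>5; P2→P gives 11>5]
(B,S): not NE [P2→P gives 11>8]
(C,P): not NE [P1→B gives 8>4; P2→Q gives 6>2]
(C,Q): not NE [P1→B gives 8>3]
(C,R): not NE [P2→Q gives 6>2]
(C,S): not NE [P2→Q gives 6>3]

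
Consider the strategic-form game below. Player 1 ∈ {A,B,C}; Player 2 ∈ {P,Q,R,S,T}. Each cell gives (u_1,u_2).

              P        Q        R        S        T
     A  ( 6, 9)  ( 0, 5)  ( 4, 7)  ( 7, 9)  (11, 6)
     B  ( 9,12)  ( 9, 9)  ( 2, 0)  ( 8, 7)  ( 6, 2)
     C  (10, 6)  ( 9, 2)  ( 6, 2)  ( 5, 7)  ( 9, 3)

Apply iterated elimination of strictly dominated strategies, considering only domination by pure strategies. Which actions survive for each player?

Remaining: P1:{B,C} P2:{P,S}

P2 drop Q (P beats it: A:9>5 B:12>9 C:6>2)
P2 drop R (P beats it: A:9>7 B:12>0 C:6>2)
P2 drop T (P beats it: A:9>6 B:12>2 C:6>3)
P1 drop A (B beats it: P:9>6 S:8>7)
P1→{B,C} P2→{P,S}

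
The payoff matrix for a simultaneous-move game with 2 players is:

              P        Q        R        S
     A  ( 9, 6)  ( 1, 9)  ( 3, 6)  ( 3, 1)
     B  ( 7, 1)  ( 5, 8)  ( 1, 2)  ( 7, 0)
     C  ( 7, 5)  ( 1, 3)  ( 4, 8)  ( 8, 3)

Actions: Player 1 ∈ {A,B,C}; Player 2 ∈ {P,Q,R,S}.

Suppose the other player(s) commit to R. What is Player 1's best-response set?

u_1(A vs R) = 3
u_1(B vs R) = 1
u_1(C vs R) = 4
max payoff 4 at {C}

BR_1 = {C}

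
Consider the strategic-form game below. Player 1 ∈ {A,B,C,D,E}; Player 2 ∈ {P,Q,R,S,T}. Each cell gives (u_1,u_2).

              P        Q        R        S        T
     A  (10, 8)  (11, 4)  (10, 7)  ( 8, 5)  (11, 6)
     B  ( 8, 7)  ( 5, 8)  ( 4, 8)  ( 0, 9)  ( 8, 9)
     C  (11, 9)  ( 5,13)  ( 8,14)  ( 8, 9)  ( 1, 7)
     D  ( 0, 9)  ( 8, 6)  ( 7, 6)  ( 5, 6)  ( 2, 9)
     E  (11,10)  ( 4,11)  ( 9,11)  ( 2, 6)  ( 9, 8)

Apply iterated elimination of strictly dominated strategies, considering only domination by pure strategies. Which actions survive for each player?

P1 drop B (A beats it: P:10>8 Q:11>5 R:10>4 S:8>0 T:11>8)
P1 drop D (A beats it: P:10>0 Q:11>8 R:10>7 S:8>5 T:11>2)
P2 drop S (R beats it: A:7>5 C:14>9 E:11>6)
P2 drop T (P beats it: A:8>6 C:9>7 E:10>8)
P1→{A,C,E} P2→{P,Q,R}

IESDS → P1:{A,C,E} P2:{P,Q,R}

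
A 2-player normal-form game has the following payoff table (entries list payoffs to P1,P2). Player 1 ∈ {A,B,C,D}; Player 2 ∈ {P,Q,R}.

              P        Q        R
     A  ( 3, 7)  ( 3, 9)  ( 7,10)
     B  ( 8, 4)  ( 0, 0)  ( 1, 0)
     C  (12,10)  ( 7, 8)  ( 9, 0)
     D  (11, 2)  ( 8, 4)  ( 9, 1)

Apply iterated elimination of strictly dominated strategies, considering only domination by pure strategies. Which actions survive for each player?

P1 drop A (C beats it: P:12>3 Q:7>3 R:9>7)
P1 drop B (C beats it: P:12>8 Q:7>0 R:9>1)
P2 drop R (P beats it: C:10>0 D:2>1)
P1→{C,D} P2→{P,Q}

Survivors P1:{C,D} P2:{P,Q}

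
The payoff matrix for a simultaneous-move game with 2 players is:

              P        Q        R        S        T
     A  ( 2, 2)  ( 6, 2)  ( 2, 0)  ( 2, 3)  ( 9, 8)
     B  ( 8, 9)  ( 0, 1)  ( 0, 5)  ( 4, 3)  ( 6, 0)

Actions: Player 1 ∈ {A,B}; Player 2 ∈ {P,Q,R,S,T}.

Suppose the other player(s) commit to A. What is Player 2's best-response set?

u_2(P vs A) = 2
u_2(Q vs A) = 2
u_2(R vs A) = 0
u_2(S vs A) = 3
u_2(T vs A) = 8
max payoff 8 at {T}

BR_2 = {T}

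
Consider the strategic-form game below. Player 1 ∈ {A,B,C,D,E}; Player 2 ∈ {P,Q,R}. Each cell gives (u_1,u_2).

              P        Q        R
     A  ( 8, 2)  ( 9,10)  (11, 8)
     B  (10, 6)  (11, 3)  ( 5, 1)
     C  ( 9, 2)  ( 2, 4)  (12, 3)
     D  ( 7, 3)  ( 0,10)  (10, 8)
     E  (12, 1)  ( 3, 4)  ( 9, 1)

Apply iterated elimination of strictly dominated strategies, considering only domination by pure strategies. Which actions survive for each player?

IESDS → P1:{B,E} P2:{P,Q}

P1 drop D (A beats it: P:8>7 Q:9>0 R:11>10)
P2 drop R (Q beats it: A:10>8 B:3>1 C:4>3 E:4>1)
P1 drop A (B beats it: P:10>8 Q:11>9)
P1 drop C (B beats it: P:10>9 Q:11>2)
P1→{B,E} P2→{P,Q}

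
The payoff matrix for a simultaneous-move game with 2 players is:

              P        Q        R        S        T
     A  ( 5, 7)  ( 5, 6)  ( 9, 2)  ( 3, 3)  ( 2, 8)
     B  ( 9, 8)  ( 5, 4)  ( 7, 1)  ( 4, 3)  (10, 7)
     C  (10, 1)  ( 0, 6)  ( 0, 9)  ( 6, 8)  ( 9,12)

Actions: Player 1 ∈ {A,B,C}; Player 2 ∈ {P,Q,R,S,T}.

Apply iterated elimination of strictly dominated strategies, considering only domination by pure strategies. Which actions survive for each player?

P2 drop Q (T beats it: A:8>6 B:7>4 C:12>6)
P2 drop R (T beats it: A:8>2 B:7>1 C:12>9)
P1 drop A (B beats it: P:9>5 S:4>3 T:10>2)
P2 drop S (T beats it: B:7>3 C:12>8)
P1→{B,C} P2→{P,T}

Survivors P1:{B,C} P2:{P,T}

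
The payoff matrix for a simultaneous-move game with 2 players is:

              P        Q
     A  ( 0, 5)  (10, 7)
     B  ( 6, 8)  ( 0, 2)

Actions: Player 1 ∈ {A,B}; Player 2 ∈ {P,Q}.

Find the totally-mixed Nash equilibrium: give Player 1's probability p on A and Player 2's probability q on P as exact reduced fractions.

P1 indiff ⇒ q·0+(1-q)·10 = q·6+(1-q)·0 ⇒ q(-6) = (1-q)(-10) ⇒ q = 5/8
P2 indiff ⇒ p·5+(1-p)·8 = p·7+(1-p)·2 ⇒ p(-2) = (1-p)(-6) ⇒ p = 3/4

P1 mixes 3/4 on A; P2 mixes 5/8 on P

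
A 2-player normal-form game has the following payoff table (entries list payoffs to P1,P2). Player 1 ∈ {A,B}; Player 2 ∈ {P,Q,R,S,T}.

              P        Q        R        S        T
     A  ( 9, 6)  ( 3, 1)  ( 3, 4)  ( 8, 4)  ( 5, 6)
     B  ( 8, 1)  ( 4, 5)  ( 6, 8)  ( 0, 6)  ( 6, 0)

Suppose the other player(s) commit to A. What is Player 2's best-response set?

u_2(P vs A) = 6
u_2(Q vs A) = 1
u_2(R vs A) = 4
u_2(S vs A) = 4
u_2(T vs A) = 6
max payoff 6 at {P,T}

P2 best: {P,T}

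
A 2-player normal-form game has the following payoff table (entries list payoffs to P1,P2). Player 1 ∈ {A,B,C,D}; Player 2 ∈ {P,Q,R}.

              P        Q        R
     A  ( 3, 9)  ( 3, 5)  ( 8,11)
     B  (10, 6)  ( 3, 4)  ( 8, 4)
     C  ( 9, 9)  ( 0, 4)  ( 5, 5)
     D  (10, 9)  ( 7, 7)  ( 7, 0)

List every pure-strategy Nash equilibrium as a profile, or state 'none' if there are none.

(A,P): not NE [P1→D gives 10>3; P2→R gives 11>9]
(A,Q): not NE [P1→D gives 7>3; P2→R gives 11>5]
(A,R): NE
(B,P): NE
(B,Q): not NE [P1→D gives 7>3; P2→P gives 6>4]
(B,R): not NE [P2→P gives 6>4]
(C,P): not NE [P1→D gives 10>9]
(C,Q): not NE [P1→D gives 7>0; P2→P gives 9>4]
(C,R): not NE [P1→B gives 8>5; P2→P gives 9>5]
(D,P): NE
(D,Q): not NE [P2→P gives 9>7]
(D,R): not NE [P1→B gives 8>7; P2→P gives 9>0]

NE set: (A,R), (B,P), (D,P)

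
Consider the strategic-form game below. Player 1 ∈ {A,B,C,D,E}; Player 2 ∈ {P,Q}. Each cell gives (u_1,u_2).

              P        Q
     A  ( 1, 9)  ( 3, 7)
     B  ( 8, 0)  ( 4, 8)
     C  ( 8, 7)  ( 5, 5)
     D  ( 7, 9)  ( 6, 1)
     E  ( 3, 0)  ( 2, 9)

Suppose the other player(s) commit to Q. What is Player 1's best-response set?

u_1(A vs Q) = 3
u_1(B vs Q) = 4
u_1(C vs Q) = 5
u_1(D vs Q) = 6
u_1(E vs Q) = 2
max payoff 6 at {D}

BR_1 = {D}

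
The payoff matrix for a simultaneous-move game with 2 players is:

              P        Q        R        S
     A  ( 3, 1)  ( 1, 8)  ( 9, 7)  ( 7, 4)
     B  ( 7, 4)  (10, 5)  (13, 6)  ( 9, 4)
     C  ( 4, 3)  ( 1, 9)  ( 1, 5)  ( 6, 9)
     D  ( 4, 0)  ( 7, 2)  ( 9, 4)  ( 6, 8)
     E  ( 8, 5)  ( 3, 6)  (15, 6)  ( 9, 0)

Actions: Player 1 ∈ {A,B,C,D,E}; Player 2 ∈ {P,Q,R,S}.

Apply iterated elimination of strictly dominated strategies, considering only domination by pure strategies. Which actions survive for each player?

Remaining: P1:{B,E} P2:{Q,R}

P1 drop A (B beats it: P:7>3 Q:10>1 R:13>9 S:9>7)
P1 drop C (B beats it: P:7>4 Q:10>1 R:13>1 S:9>6)
P1 drop D (B beats it: P:7>4 Q:10>7 R:13>9 S:9>6)
P2 drop P (Q beats it: B:5>4 E:6>5)
P2 drop S (Q beats it: B:5>4 E:6>0)
P1→{B,E} P2→{Q,R}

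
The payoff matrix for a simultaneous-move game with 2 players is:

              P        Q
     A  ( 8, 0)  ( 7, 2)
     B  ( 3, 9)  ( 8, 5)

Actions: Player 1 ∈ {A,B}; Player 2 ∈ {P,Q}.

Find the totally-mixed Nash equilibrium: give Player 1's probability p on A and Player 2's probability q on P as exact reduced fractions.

p=2/3, q=1/6

P1 indiff ⇒ q·8+(1-q)·7 = q·3+(1-q)·8 ⇒ q(5) = (1-q)(1) ⇒ q = 1/6
P2 indiff ⇒ p·0+(1-p)·9 = p·2+(1-p)·5 ⇒ p(-2) = (1-p)(-4) ⇒ p = 2/3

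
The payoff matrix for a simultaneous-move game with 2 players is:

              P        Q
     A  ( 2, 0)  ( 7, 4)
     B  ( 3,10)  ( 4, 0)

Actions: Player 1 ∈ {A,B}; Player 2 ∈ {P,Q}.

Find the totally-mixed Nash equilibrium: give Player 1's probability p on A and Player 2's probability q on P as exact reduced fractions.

P1 indiff ⇒ q·2+(1-q)·7 = q·3+(1-q)·4 ⇒ q(-1) = (1-q)(-3) ⇒ q = 3/4
P2 indiff ⇒ p·0+(1-p)·10 = p·4+(1-p)·0 ⇒ p(-4) = (1-p)(-10) ⇒ p = 5/7

(p,q) = (5/7, 3/4)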